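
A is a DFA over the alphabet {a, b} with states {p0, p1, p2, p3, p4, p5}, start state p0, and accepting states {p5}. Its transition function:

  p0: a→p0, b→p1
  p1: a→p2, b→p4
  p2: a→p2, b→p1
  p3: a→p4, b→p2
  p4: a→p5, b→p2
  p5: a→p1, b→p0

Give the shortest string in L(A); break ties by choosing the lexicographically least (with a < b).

A breadth-first search from p0 reaches an accepting state first via the path p0 → p1 → p4 → p5 on input bba.
No string of length < 3 is accepted (BFS exhausts all shorter strings without reaching an accepting state), and bba is the lexicographically least accepting string of length 3.

bba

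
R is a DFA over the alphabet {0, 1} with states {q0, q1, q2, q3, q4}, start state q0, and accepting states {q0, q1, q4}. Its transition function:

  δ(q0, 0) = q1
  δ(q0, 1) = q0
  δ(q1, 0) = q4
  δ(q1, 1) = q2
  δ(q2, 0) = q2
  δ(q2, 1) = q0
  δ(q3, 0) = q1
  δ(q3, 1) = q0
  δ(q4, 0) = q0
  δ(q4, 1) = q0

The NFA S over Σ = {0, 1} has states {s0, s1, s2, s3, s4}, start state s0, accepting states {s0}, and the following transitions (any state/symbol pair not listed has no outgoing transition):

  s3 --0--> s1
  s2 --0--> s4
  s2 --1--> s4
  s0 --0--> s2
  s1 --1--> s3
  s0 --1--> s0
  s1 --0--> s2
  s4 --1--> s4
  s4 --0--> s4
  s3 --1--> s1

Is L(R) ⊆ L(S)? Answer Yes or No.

No

The string 0 is in L(R) but not in L(S).
So L(R) ⊄ L(S).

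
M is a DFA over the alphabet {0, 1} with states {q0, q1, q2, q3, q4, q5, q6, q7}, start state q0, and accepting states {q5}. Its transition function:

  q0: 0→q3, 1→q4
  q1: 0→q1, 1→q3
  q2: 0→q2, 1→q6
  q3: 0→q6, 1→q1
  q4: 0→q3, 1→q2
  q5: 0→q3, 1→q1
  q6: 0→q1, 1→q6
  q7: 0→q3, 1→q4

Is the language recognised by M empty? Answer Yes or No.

Yes

The states reachable from the start state are {q0, q1, q2, q3, q4, q6}.
None of the accepting states {q5} is reachable, so no string is accepted and L(M) = ∅.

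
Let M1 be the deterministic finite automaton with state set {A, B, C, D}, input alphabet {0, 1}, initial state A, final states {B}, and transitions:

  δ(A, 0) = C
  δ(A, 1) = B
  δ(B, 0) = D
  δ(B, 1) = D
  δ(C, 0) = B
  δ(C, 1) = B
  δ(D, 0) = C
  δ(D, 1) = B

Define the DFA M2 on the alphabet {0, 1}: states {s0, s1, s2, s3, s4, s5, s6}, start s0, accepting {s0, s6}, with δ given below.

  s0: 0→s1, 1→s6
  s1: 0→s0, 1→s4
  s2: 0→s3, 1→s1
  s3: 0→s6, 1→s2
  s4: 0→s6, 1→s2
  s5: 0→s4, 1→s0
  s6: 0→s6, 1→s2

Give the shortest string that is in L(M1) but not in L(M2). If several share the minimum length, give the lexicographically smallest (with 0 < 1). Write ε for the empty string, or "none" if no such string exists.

01

The string 01 is accepted by M1 but not by M2.
No shorter string lies in the difference, and 01 is the lexicographically first length-2 string in L(M1) \ L(M2).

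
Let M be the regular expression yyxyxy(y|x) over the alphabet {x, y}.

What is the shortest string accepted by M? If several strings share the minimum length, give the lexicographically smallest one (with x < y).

yyxyxyx

By inspection of the expression, no string of length less than 7 matches, and yyxyxyx is the lexicographically first match of length 7.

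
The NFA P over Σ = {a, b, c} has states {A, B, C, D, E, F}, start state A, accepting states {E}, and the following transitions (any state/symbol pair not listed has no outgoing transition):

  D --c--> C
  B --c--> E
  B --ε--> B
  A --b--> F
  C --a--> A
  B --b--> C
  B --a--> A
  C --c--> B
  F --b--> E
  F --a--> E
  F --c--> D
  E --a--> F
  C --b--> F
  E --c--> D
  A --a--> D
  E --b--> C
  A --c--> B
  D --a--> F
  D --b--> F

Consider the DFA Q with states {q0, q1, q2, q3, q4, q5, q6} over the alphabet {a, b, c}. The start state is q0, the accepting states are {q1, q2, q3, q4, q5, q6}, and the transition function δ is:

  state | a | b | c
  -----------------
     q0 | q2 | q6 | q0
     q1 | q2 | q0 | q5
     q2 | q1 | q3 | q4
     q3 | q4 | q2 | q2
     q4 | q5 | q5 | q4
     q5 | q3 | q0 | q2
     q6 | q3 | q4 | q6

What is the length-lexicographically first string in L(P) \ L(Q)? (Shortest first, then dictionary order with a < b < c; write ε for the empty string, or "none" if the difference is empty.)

cc

The string cc is accepted by P but not by Q.
No shorter string lies in the difference, and cc is the lexicographically first length-2 string in L(P) \ L(Q).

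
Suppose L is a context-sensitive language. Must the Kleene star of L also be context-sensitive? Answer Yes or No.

An LBA guesses a factorisation of the input into blocks (marking block boundaries on a second track) and verifies each block with the LBA for L; this uses no space beyond the input, so L* is context-sensitive.
So the context-sensitive languages are closed under Kleene star.

Yes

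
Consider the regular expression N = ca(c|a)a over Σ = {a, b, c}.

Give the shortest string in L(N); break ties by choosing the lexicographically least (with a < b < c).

By inspection of the expression, no string of length less than 4 matches, and caaa is the lexicographically first match of length 4.

caaa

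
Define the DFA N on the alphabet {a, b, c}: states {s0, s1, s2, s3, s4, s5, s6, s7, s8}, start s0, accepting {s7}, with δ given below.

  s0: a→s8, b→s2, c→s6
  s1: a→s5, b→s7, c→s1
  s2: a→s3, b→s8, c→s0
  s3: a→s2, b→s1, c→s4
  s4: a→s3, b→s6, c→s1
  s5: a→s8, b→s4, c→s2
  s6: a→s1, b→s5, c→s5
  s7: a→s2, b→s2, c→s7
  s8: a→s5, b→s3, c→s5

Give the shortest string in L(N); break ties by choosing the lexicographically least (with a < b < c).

cab

A breadth-first search from s0 reaches an accepting state first via the path s0 → s6 → s1 → s7 on input cab.
No string of length < 3 is accepted (BFS exhausts all shorter strings without reaching an accepting state), and cab is the lexicographically least accepting string of length 3.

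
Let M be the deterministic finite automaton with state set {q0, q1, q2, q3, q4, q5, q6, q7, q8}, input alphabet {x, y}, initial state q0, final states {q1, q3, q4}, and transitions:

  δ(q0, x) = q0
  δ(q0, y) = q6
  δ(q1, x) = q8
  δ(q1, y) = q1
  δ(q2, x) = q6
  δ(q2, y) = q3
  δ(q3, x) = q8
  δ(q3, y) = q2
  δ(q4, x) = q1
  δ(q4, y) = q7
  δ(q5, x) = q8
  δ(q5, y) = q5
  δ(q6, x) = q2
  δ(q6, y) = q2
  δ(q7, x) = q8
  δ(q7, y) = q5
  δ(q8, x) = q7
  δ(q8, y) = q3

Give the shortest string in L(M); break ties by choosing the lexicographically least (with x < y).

A breadth-first search from q0 reaches an accepting state first via the path q0 → q6 → q2 → q3 on input yxy.
No string of length < 3 is accepted (BFS exhausts all shorter strings without reaching an accepting state), and yxy is the lexicographically least accepting string of length 3.

yxy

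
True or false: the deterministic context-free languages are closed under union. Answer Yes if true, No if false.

No

{aⁿbⁿ : n≥0} and {aⁿb²ⁿ : n≥0} are each accepted by a deterministic PDA (push the a's; pop one per b, respectively one per two b's), but their union U is not. Suppose a DPDA M accepted U. Being deterministic, M has a single run on aⁿb²ⁿ, and since aⁿbⁿ ∈ U that run passes through an accepting configuration right after consuming the prefix aⁿbⁿ and then goes on to accept again after n more b's. Build an ordinary (nondeterministic) PDA M′ that simulates M on a's and b's and, at any moment when M is in an accepting state, may switch to a second mode in which it reads only c's, feeding each c to M as a b; M′ accepts when M does. Then M′ accepts aⁱbʲcᵏ (k≥1) exactly when both aⁱbʲ ∈ U and aⁱbʲ⁺ᵏ ∈ U, and checking the four cases (i=j or j=2i, combined with j+k=i or j+k=2i) leaves only i=j=k: so L(M′) ∩ a*b*c⁺ = {aⁿbⁿcⁿ : n≥1} would be context-free, which it is not (pumping lemma) — contradiction. (The union is an unambiguous CFL; it is determinism, not unambiguity, that fails.)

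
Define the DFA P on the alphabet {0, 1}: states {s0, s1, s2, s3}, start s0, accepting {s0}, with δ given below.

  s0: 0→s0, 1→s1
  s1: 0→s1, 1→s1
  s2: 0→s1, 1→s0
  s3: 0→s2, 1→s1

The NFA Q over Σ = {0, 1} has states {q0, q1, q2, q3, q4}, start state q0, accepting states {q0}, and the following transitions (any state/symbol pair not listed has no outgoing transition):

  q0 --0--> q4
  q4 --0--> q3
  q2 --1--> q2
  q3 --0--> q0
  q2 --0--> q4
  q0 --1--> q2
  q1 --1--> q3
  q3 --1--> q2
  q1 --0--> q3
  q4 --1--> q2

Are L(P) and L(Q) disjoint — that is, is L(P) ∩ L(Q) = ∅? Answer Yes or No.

No

The empty string ε is accepted by both P and Q.
Hence L(P) ∩ L(Q) ≠ ∅.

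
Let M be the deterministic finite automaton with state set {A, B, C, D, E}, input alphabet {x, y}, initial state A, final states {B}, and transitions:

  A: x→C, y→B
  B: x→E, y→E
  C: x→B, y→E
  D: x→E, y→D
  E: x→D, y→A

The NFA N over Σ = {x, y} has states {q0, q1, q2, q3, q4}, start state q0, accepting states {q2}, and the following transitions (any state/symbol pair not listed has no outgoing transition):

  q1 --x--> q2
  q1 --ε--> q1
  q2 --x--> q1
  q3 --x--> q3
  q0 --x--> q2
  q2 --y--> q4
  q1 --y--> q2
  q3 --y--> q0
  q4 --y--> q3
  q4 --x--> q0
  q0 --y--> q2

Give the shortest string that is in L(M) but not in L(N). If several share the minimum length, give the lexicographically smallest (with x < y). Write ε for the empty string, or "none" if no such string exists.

The string xx is accepted by M but not by N.
No shorter string lies in the difference, and xx is the lexicographically first length-2 string in L(M) \ L(N).

xx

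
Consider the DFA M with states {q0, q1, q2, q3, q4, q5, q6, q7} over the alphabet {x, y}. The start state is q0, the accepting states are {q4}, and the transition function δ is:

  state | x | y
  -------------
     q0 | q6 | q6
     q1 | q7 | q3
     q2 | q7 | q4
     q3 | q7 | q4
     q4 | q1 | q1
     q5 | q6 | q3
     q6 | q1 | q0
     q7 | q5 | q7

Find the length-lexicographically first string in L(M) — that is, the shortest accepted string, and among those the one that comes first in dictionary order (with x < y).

A breadth-first search from q0 reaches an accepting state first via the path q0 → q6 → q1 → q3 → q4 on input xxyy.
No string of length < 4 is accepted (BFS exhausts all shorter strings without reaching an accepting state), and xxyy is the lexicographically least accepting string of length 4.

xxyy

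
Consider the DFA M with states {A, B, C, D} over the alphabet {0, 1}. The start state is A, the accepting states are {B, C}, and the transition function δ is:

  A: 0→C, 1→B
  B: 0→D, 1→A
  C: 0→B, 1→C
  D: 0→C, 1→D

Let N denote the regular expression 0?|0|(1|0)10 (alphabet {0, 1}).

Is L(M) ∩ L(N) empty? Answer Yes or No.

No

The string 0 is accepted by both M and N.
Hence L(M) ∩ L(N) ≠ ∅.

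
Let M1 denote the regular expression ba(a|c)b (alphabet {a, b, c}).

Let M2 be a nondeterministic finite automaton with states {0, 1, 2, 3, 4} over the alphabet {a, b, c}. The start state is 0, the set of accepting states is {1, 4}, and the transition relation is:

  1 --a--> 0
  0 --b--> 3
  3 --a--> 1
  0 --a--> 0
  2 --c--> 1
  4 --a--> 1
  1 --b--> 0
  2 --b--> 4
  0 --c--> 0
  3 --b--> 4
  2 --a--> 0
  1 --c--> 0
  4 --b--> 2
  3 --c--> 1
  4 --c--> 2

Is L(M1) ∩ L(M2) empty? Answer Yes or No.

Yes

Converting the expression M1 to a DFA (subset construction, then merging equivalent states) gives the minimal DFA with states {r0, r1, r2, r3, r4, r5}, start state r0, accepting states {r5} and transitions r0: a→r1, b→r2, c→r1; r1: a→r1, b→r1, c→r1; r2: a→r3, b→r1, c→r1; r3: a→r4, b→r1, c→r4; r4: a→r1, b→r5, c→r1; r5: a→r1, b→r1, c→r1.
Exploring the product automaton M1 × M2 from the start pair (r0, 0), following both machines on each input symbol, reaches 10 state pairs: (r0, 0), (r1, 0), (r2, 3), (r1, 3), (r3, 1), (r1, 4), (r1, 1), (r4, 0), (r1, 2), (r5, 3).
M1 accepts in {r5} and M2 accepts in {1, 4}; no reachable pair has both components accepting, so no string drives both machines to acceptance simultaneously and L(M1) ∩ L(M2) = ∅.
So no string is accepted by both, and the intersection is empty.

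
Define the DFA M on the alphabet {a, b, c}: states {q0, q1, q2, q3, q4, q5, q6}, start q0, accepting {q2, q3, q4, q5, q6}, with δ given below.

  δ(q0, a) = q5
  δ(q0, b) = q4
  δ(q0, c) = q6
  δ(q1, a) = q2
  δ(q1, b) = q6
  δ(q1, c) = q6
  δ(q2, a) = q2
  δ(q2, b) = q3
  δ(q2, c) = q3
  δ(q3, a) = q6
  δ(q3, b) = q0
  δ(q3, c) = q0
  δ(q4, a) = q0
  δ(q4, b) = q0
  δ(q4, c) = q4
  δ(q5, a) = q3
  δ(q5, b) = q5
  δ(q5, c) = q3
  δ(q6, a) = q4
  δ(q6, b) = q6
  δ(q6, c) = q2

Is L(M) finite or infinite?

infinite

State q0 is reachable from the start and can reach an accepting state, and it lies on the cycle q0 → q4 → q0.
Traversing that cycle any number of times yields accepted strings of unbounded length, so the language is infinite.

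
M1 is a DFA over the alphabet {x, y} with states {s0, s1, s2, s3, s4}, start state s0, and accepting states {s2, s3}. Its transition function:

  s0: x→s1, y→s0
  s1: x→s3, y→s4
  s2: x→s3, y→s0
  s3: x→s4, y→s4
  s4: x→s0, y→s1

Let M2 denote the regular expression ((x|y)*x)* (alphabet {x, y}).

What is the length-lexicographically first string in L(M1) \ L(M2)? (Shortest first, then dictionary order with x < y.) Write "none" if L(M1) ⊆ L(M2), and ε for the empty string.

Converting the expression M2 to a DFA (subset construction, then merging equivalent states) gives the minimal DFA with states {r0, r1}, start state r0, accepting states {r0} and transitions r0: x→r0, y→r1; r1: x→r0, y→r1.
Exploring the product automaton M1 × M2 from the start pair (s0, r0), following both machines on each input symbol, reaches 7 state pairs: (s0, r0), (s1, r0), (s0, r1), (s3, r0), (s4, r1), (s4, r0), (s1, r1).
M1 accepts in {s2, s3} and M2 accepts in {r0}. The reachable pairs whose M1-component is accepting are (s3, r0); in each of them the M2-component is accepting too, so the product for L(M1) \ L(M2) (M1-component accepting, M2-component rejecting) has no reachable accepting pair and the difference is empty.
So every string accepted by M1 is also accepted by M2: L(M1) \ L(M2) = ∅ and there is no such string.

none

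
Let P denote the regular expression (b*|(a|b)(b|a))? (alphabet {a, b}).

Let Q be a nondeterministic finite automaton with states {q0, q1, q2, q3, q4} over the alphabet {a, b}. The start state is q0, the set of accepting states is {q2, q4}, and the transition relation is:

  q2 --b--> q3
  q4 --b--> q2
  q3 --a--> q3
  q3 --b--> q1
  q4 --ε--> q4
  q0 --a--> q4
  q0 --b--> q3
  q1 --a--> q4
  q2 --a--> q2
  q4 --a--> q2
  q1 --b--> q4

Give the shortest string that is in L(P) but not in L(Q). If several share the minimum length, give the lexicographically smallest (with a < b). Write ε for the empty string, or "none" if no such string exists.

ε

The empty string ε is accepted by P but not by Q.
Since ε is the unique shortest string, it is the required witness.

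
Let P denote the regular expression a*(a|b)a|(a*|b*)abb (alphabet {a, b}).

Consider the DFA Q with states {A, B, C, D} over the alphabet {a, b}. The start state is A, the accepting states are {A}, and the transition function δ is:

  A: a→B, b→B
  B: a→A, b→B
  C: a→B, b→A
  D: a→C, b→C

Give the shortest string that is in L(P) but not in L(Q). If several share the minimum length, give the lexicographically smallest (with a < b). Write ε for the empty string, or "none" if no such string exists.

aaa

The string aaa is accepted by P but not by Q.
No shorter string lies in the difference, and aaa is the lexicographically first length-3 string in L(P) \ L(Q).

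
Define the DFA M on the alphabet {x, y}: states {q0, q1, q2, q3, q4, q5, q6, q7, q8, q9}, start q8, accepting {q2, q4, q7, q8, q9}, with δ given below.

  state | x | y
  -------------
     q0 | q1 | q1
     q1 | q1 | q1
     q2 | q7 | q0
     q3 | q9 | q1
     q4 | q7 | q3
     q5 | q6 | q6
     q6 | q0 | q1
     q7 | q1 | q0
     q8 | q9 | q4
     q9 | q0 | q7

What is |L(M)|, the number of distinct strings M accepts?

The useful subgraph on states {q3, q4, q7, q8, q9} is acyclic, so L(M) is finite; the longest accepting path visits 5 useful states, giving maximum string length 4.
Counting accepting paths from q8 by length: 1 of length 0, 2 of length 1, 2 of length 2, 1 of length 3, 1 of length 4. Total 7.

7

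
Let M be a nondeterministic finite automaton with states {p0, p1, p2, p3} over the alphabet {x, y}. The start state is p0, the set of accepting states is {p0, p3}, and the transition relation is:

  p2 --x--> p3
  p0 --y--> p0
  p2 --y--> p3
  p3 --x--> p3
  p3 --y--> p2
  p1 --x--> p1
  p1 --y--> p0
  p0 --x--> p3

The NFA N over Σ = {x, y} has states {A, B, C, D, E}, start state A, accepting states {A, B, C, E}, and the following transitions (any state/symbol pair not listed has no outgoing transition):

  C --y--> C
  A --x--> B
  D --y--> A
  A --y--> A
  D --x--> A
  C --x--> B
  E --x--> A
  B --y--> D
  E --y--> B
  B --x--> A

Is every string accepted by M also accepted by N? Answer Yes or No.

Yes

Exploring the product automaton M × N from the start pair (p0, A), following both machines on each input symbol, reaches 5 state pairs: (p0, A), (p3, B), (p3, A), (p2, D), (p2, A).
M accepts in {p0, p3} and N accepts in {A, B, C, E}. The reachable pairs whose M-component is accepting are (p0, A), (p3, B), (p3, A); in each of them the N-component is accepting too, so the product for L(M) \ L(N) (M-component accepting, N-component rejecting) has no reachable accepting pair and the difference is empty.
Hence every string in L(M) is also in L(N).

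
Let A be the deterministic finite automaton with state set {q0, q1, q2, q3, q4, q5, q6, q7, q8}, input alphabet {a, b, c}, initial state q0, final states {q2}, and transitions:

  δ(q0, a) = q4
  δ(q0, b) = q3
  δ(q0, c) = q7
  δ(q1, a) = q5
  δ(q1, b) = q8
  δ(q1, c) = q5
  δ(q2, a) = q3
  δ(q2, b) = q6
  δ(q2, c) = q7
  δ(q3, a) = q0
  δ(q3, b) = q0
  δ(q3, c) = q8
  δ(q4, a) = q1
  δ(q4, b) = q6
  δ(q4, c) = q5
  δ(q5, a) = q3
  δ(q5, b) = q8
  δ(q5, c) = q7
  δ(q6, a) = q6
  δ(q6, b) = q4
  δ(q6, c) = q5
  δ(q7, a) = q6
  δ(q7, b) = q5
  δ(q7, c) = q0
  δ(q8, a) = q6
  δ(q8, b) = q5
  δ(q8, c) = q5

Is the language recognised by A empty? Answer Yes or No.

Yes

The states reachable from the start state are {q0, q1, q3, q4, q5, q6, q7, q8}.
None of the accepting states {q2} is reachable, so no string is accepted and L(A) = ∅.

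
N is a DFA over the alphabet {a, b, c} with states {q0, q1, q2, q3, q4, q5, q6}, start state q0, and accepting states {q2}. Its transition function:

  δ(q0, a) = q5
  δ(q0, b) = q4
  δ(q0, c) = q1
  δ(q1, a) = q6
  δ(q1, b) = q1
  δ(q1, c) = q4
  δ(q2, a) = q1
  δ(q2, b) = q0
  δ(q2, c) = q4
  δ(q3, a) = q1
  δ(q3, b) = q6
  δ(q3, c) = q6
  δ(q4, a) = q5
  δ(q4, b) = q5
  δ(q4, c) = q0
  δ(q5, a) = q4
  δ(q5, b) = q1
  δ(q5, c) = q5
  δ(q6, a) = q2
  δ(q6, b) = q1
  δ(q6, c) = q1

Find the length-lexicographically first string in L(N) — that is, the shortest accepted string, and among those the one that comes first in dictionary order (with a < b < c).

A breadth-first search from q0 reaches an accepting state first via the path q0 → q1 → q6 → q2 on input caa.
No string of length < 3 is accepted (BFS exhausts all shorter strings without reaching an accepting state), and caa is the lexicographically least accepting string of length 3.

caa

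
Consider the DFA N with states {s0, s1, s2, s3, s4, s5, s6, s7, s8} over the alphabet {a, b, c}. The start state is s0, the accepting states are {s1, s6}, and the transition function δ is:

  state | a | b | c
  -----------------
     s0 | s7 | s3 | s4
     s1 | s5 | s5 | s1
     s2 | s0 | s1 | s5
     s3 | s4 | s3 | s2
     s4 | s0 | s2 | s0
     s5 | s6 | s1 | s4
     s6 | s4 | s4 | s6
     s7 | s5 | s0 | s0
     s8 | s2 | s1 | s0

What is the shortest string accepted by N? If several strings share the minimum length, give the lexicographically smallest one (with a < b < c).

aaa

A breadth-first search from s0 reaches an accepting state first via the path s0 → s7 → s5 → s6 on input aaa.
No string of length < 3 is accepted (BFS exhausts all shorter strings without reaching an accepting state), and aaa is the lexicographically least accepting string of length 3.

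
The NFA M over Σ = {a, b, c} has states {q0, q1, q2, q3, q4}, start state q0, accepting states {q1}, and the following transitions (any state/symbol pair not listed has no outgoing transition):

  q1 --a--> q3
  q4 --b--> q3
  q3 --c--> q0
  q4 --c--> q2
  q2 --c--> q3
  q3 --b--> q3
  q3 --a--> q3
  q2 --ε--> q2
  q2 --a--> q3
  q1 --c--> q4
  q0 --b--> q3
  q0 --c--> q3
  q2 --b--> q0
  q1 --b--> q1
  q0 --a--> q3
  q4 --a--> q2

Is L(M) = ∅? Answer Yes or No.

The states reachable from the start state are {q0, q3}.
None of the accepting states {q1} is reachable, so no string is accepted and L(M) = ∅.

Yes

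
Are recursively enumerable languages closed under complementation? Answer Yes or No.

If both L and its complement were r.e., running the two recognisers in parallel would decide L, so L would be recursive; but there are r.e. languages that are not recursive (e.g. the halting problem), and their complements are therefore not r.e.

No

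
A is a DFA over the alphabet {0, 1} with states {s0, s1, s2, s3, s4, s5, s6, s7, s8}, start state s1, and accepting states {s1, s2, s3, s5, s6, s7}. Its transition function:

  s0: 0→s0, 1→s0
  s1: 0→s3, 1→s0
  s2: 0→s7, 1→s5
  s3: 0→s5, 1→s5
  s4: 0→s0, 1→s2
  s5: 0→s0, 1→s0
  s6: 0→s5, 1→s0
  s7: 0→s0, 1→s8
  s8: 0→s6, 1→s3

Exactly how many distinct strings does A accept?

4

The useful subgraph on states {s1, s3, s5} is acyclic, so L(A) is finite; the longest accepting path visits 3 useful states, giving maximum string length 2.
Counting accepting paths from s1 by length: 1 of length 0, 1 of length 1, 2 of length 2. Total 4.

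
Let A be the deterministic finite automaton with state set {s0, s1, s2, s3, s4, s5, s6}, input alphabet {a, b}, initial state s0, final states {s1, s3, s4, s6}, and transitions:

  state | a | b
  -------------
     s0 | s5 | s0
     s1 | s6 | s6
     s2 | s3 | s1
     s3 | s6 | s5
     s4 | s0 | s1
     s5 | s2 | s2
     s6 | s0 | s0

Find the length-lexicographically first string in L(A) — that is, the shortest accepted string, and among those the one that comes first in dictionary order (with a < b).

A breadth-first search from s0 reaches an accepting state first via the path s0 → s5 → s2 → s3 on input aaa.
No string of length < 3 is accepted (BFS exhausts all shorter strings without reaching an accepting state), and aaa is the lexicographically least accepting string of length 3.

aaa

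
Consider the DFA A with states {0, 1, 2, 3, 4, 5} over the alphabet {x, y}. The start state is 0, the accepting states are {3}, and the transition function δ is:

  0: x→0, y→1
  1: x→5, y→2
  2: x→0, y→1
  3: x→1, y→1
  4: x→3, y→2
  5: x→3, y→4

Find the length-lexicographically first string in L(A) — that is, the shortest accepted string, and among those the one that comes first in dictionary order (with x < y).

A breadth-first search from 0 reaches an accepting state first via the path 0 → 1 → 5 → 3 on input yxx.
No string of length < 3 is accepted (BFS exhausts all shorter strings without reaching an accepting state), and yxx is the lexicographically least accepting string of length 3.

yxx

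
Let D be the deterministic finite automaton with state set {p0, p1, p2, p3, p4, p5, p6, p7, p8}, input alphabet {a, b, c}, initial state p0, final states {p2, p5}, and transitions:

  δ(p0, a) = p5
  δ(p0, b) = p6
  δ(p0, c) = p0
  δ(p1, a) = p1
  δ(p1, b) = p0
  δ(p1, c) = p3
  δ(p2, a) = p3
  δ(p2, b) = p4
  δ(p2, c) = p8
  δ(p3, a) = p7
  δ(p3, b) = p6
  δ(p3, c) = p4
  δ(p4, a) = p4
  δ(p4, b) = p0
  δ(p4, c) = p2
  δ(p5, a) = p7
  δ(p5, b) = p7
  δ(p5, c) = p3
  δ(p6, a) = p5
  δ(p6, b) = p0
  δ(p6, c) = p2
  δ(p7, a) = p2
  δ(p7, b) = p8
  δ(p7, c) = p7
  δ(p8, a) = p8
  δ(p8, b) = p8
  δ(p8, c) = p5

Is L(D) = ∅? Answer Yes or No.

The string a is accepted: the run p0 → p5 ends in the accepting state p5.
Since at least one string is accepted, L(D) is not empty.

No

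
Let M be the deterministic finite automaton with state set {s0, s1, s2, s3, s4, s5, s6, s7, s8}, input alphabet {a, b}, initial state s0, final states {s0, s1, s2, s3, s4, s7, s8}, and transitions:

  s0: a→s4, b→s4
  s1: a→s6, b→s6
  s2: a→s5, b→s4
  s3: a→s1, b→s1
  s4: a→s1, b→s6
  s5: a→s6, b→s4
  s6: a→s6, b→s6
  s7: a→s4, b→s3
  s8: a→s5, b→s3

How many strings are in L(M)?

The useful subgraph on states {s0, s1, s4} is acyclic, so L(M) is finite; the longest accepting path visits 3 useful states, giving maximum string length 2.
Counting accepting paths from s0 by length: 1 of length 0, 2 of length 1, 2 of length 2. Total 5.

5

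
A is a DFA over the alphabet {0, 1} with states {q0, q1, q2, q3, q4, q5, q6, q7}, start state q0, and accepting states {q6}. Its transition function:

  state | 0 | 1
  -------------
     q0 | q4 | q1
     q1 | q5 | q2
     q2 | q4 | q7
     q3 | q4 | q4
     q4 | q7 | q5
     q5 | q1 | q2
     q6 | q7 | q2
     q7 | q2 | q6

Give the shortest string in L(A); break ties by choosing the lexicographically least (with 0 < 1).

001

A breadth-first search from q0 reaches an accepting state first via the path q0 → q4 → q7 → q6 on input 001.
No string of length < 3 is accepted (BFS exhausts all shorter strings without reaching an accepting state), and 001 is the lexicographically least accepting string of length 3.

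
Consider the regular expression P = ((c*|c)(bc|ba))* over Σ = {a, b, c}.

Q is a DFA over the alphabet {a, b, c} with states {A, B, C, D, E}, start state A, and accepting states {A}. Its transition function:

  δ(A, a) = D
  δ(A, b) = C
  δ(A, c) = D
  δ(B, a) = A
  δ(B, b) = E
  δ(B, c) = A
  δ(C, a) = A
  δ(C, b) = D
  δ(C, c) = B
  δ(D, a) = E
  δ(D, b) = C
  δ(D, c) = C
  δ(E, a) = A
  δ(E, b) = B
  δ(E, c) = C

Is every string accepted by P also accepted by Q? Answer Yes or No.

No

The string bc is in L(P) but not in L(Q).
So L(P) ⊄ L(Q).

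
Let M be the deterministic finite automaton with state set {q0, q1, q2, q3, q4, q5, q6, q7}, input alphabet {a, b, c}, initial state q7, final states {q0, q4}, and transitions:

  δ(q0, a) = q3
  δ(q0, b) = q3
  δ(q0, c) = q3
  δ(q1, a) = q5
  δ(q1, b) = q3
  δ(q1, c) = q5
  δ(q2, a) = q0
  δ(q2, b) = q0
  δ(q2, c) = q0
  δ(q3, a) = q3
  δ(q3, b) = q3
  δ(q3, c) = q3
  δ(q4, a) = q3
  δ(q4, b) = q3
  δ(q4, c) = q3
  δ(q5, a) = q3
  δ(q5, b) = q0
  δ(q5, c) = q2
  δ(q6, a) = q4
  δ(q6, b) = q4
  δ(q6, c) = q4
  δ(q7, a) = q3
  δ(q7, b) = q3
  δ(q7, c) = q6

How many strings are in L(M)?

3

The useful subgraph on states {q4, q6, q7} is acyclic, so L(M) is finite; the longest accepting path visits 3 useful states, giving maximum string length 2.
Counting accepting paths from q7 by length: 3 of length 2. Total 3.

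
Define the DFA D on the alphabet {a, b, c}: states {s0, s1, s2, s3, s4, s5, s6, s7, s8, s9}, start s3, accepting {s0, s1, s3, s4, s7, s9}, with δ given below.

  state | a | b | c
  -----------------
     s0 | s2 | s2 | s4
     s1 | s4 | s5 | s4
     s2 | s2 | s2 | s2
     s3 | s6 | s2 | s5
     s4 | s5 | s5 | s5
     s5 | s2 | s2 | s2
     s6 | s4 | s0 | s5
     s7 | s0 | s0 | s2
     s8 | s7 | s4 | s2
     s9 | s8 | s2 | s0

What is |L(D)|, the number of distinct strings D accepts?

The useful subgraph on states {s0, s3, s4, s6} is acyclic, so L(D) is finite; the longest accepting path visits 4 useful states, giving maximum string length 3.
Counting accepting paths from s3 by length: 1 of length 0, 2 of length 2, 1 of length 3. Total 4.

4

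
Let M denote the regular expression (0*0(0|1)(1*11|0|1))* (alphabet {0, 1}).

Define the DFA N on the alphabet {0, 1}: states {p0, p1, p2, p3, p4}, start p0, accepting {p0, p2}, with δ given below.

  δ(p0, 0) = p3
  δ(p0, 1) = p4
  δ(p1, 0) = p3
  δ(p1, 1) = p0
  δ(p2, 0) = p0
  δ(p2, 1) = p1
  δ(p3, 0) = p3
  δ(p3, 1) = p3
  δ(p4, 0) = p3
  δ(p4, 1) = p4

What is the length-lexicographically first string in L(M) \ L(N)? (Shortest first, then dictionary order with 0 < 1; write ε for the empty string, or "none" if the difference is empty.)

The string 000 is accepted by M but not by N.
No shorter string lies in the difference, and 000 is the lexicographically first length-3 string in L(M) \ L(N).

000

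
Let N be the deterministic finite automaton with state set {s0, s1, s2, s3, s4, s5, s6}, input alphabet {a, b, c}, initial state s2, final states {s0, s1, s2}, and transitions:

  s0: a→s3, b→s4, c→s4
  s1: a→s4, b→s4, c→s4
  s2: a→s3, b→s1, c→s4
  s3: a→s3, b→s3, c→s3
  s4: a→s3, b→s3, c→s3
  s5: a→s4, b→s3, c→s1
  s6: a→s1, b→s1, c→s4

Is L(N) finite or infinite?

The useful states (reachable from s2 and able to reach an accepting state) are {s1, s2}.
Restricted to these states the transition graph has no cycle, so every accepting path has bounded length and L is finite.

finite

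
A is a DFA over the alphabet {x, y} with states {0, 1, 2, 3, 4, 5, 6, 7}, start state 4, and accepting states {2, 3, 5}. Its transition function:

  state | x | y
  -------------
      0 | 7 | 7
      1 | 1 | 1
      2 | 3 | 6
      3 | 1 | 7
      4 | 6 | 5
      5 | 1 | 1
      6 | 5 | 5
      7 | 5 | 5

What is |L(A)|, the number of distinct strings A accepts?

The useful subgraph on states {4, 5, 6} is acyclic, so L(A) is finite; the longest accepting path visits 3 useful states, giving maximum string length 2.
Counting accepting paths from 4 by length: 1 of length 1, 2 of length 2. Total 3.

3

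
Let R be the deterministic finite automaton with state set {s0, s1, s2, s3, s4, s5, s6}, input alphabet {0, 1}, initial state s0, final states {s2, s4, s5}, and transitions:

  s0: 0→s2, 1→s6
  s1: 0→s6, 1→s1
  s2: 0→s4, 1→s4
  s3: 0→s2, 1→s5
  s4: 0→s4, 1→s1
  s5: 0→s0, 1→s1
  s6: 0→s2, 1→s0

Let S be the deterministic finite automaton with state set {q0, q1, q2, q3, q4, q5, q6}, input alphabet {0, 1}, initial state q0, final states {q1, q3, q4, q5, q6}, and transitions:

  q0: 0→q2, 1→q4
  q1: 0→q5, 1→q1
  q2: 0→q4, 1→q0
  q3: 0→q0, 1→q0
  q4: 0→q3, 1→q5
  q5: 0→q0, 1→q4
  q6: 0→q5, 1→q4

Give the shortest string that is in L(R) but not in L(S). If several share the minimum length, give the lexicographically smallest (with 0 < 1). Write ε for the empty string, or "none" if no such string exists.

The string 0 is accepted by R but not by S.
No shorter string lies in the difference, and 0 is the lexicographically first length-1 string in L(R) \ L(S).

0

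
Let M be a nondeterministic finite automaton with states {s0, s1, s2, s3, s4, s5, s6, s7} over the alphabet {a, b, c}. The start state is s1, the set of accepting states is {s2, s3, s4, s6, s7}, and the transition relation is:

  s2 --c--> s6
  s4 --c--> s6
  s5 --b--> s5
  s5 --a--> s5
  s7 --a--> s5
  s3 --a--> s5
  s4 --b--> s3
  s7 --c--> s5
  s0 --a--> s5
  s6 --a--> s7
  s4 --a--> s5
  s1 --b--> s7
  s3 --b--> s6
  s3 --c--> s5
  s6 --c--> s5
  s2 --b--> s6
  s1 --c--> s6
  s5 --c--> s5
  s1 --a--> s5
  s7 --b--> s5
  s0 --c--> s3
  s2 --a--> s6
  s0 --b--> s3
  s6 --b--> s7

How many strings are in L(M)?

4

The useful subgraph on states {s1, s6, s7} is acyclic, so L(M) is finite; the longest accepting path visits 3 useful states, giving maximum string length 2.
Counting accepting paths from s1 by length: 2 of length 1, 2 of length 2. Total 4.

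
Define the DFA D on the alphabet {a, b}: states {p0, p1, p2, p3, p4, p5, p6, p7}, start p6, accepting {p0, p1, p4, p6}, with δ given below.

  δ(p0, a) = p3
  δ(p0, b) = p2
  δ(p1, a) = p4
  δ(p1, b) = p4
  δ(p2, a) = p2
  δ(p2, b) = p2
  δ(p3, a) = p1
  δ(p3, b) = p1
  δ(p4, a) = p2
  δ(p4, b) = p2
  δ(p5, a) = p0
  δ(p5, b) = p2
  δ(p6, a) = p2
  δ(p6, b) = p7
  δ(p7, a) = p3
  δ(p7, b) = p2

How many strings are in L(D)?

The useful subgraph on states {p1, p3, p4, p6, p7} is acyclic, so L(D) is finite; the longest accepting path visits 5 useful states, giving maximum string length 4.
Counting accepting paths from p6 by length: 1 of length 0, 2 of length 3, 4 of length 4. Total 7.

7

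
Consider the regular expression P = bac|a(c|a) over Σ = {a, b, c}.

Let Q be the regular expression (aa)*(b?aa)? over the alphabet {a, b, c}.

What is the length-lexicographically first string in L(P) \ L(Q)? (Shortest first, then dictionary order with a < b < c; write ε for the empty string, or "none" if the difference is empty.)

ac

The string ac is accepted by P but not by Q.
No shorter string lies in the difference, and ac is the lexicographically first length-2 string in L(P) \ L(Q).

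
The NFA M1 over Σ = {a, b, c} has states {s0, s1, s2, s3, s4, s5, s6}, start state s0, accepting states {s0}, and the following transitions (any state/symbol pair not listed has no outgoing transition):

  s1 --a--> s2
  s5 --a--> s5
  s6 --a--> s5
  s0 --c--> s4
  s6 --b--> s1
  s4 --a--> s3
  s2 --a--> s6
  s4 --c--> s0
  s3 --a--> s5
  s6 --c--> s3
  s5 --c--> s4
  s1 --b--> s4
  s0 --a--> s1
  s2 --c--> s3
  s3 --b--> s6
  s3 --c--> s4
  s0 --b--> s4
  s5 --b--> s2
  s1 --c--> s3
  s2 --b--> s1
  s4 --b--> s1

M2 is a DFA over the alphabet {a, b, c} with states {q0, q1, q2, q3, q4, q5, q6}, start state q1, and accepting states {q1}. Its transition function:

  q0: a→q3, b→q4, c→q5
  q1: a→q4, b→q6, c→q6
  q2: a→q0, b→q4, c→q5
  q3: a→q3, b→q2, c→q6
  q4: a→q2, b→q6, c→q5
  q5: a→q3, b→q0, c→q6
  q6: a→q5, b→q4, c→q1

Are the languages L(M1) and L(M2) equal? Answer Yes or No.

Yes

Exploring the product automaton M1 × M2 from the start pair (s0, q1), following both machines on each input symbol, reaches 7 state pairs: (s0, q1), (s1, q4), (s4, q6), (s2, q2), (s3, q5), (s6, q0), (s5, q3).
M1 accepts in {s0} and M2 accepts in {q1}. In every reachable pair the two components are either both accepting — (s0, q1) — or both non-accepting, so no string is accepted by exactly one of the machines: L(M1) \ L(M2) and L(M2) \ L(M1) are both empty.
Hence every string is accepted by M1 iff it is accepted by M2, and the two languages coincide.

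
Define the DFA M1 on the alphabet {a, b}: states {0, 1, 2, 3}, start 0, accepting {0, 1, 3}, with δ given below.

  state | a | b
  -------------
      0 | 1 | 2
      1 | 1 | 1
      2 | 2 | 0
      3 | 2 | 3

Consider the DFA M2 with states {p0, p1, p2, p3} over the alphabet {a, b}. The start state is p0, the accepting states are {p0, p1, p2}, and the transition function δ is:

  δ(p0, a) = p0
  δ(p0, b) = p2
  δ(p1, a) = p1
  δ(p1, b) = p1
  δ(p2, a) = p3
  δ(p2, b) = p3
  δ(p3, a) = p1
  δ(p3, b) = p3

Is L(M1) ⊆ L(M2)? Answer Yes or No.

The string bb is in L(M1) but not in L(M2).
So L(M1) ⊄ L(M2).

No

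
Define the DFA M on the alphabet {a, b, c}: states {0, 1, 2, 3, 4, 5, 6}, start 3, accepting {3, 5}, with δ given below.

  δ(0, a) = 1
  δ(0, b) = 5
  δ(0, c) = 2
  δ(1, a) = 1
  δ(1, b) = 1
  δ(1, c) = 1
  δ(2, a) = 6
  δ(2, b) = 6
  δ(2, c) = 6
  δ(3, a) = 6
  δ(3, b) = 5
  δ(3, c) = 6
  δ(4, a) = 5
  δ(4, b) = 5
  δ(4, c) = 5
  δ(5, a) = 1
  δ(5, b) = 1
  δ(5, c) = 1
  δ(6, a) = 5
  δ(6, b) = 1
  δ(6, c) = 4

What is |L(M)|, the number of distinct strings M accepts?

The useful subgraph on states {3, 4, 5, 6} is acyclic, so L(M) is finite; the longest accepting path visits 4 useful states, giving maximum string length 3.
Counting accepting paths from 3 by length: 1 of length 0, 1 of length 1, 2 of length 2, 6 of length 3. Total 10.

10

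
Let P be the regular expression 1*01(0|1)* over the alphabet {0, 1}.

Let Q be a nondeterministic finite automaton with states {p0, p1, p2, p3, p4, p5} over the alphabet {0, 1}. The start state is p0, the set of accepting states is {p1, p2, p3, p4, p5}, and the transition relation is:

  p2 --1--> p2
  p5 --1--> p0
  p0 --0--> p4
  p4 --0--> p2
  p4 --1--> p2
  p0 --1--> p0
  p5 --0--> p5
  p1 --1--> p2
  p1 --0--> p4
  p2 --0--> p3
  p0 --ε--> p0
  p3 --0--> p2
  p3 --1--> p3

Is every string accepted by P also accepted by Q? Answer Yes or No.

Converting the expression P to a DFA (subset construction, then merging equivalent states) gives the minimal DFA with states {r0, r1, r2, r3}, start state r0, accepting states {r3} and transitions r0: 0→r1, 1→r0; r1: 0→r2, 1→r3; r2: 0→r2, 1→r2; r3: 0→r3, 1→r3.
Exploring the product automaton P × Q from the start pair (r0, p0), following both machines on each input symbol, reaches 6 state pairs: (r0, p0), (r1, p4), (r2, p2), (r3, p2), (r2, p3), (r3, p3).
P accepts in {r3} and Q accepts in {p1, p2, p3, p4, p5}. The reachable pairs whose P-component is accepting are (r3, p2), (r3, p3); in each of them the Q-component is accepting too, so the product for L(P) \ L(Q) (P-component accepting, Q-component rejecting) has no reachable accepting pair and the difference is empty.
Hence every string in L(P) is also in L(Q).

Yes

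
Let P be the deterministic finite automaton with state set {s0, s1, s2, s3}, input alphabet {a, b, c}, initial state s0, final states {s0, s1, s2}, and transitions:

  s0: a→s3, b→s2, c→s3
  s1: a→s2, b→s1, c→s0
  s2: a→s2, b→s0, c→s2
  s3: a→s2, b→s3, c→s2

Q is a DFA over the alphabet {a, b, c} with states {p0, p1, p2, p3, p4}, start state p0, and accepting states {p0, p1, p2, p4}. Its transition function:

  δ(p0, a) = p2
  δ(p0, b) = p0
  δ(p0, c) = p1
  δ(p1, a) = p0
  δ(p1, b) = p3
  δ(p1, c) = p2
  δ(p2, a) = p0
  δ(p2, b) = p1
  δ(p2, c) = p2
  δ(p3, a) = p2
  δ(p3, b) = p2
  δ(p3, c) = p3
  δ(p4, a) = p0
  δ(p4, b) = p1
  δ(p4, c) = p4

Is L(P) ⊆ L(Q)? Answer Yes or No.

The string bcb is in L(P) but not in L(Q).
So L(P) ⊄ L(Q).

No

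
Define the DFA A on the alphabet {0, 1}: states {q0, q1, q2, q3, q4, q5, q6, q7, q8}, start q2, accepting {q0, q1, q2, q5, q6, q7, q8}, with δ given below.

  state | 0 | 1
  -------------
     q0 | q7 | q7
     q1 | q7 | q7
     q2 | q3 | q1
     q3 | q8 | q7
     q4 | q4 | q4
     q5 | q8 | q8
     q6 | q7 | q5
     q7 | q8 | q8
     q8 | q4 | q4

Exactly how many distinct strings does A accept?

The useful subgraph on states {q1, q2, q3, q7, q8} is acyclic, so L(A) is finite; the longest accepting path visits 4 useful states, giving maximum string length 3.
Counting accepting paths from q2 by length: 1 of length 0, 1 of length 1, 4 of length 2, 6 of length 3. Total 12.

12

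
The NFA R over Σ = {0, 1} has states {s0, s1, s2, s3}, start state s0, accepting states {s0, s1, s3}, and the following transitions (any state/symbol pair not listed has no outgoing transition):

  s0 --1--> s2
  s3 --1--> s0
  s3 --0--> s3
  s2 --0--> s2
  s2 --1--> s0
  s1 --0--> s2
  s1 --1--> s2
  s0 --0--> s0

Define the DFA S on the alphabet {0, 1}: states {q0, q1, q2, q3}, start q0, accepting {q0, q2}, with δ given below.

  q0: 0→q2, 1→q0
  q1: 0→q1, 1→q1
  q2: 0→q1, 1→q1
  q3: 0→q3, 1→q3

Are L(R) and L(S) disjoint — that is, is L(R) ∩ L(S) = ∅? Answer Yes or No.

The empty string ε is accepted by both R and S.
Hence L(R) ∩ L(S) ≠ ∅.

No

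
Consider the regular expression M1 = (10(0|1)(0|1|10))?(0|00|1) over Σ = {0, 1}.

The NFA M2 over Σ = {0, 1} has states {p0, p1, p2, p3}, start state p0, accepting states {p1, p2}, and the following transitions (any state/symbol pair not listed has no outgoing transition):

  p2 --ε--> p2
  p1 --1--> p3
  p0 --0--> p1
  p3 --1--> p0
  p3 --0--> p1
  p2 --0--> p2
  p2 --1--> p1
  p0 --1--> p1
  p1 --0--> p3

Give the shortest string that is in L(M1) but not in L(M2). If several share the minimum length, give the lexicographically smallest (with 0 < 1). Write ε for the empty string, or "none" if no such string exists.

The string 00 is accepted by M1 but not by M2.
No shorter string lies in the difference, and 00 is the lexicographically first length-2 string in L(M1) \ L(M2).

00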